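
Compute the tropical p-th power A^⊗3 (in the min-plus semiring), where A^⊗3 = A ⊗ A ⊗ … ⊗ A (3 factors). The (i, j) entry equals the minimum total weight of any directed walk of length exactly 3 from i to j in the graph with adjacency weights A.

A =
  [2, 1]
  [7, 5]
A^⊗3 =
  [6, 5]
  [11, 10]

Each entry (A^⊗3)_ij equals the minimum over all length-3 walks i = v_0 → v_1 → … → v_3 = j of Σ_t A[v_t][v_{t+1}]. For example, for (i, j) = (0, 1) we minimise over 4 possible intermediate vertex sequences; the minimum is 5, attained along the walk 0 → 0 → 0 → 1.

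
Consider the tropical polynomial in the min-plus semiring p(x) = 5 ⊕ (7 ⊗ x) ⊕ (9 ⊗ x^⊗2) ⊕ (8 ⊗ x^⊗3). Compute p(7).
p(7) = 5

A tropical monomial a ⊗ x^⊗i evaluates to a + i · x. Evaluating each term at x = 7:
  Term 0 contributes 5 + 0 · 7 = 5
  Term 1 contributes 7 + 1 · 7 = 14
  Term 2 contributes 9 + 2 · 7 = 23
  Term 3 contributes 8 + 3 · 7 = 29
p(7) = ⊕ of these = min[5, 14, 23, 29] = 5.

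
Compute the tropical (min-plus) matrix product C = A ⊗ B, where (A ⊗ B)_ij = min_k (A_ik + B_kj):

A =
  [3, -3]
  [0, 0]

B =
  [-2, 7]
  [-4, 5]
A ⊗ B =
  [-7, 2]
  [-4, 5]

Apply the min-plus product entry-by-entry:
  C[0][0] = min over k of (A[0][0] + B[0][0] = 3 + -2 = 1, A[0][1] + B[1][0] = -3 + -4 = -7) = -7 (attained at k = 1)
  C[0][1] = min over k of (A[0][0] + B[0][1] = 3 + 7 = 10, A[0][1] + B[1][1] = -3 + 5 = 2) = 2 (attained at k = 1)
  C[1][0] = min over k of (A[1][0] + B[0][0] = 0 + -2 = -2, A[1][1] + B[1][0] = 0 + -4 = -4) = -4 (attained at k = 1)
  C[1][1] = min over k of (A[1][0] + B[0][1] = 0 + 7 = 7, A[1][1] + B[1][1] = 0 + 5 = 5) = 5 (attained at k = 1)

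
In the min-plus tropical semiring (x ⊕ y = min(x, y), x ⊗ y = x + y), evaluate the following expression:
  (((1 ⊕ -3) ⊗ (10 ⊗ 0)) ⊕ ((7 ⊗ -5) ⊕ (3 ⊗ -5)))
(((1 ⊕ -3) ⊗ (10 ⊗ 0)) ⊕ ((7 ⊗ -5) ⊕ (3 ⊗ -5))) = -2

Expand innermost to outermost. Recall ⊕ takes the minimum of its arguments and ⊗ takes their sum. Working out the expression (((1 ⊕ -3) ⊗ (10 ⊗ 0)) ⊕ ((7 ⊗ -5) ⊕ (3 ⊗ -5))) gives -2.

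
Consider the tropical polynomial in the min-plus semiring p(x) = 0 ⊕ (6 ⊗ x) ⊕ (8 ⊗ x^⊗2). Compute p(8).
p(8) = 0

A tropical monomial a ⊗ x^⊗i evaluates to a + i · x. Evaluating each term at x = 8:
  Term 0 contributes 0 + 0 · 8 = 0
  Term 1 contributes 6 + 1 · 8 = 14
  Term 2 contributes 8 + 2 · 8 = 24
p(8) = ⊕ of these = min[0, 14, 24] = 0.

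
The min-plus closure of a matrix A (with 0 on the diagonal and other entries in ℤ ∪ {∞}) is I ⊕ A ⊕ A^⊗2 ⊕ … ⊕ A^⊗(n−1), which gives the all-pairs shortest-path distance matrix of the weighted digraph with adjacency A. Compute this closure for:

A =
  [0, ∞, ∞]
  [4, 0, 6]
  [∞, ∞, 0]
Closure =
  [0, ∞, ∞]
  [4, 0, 6]
  [∞, ∞, 0]

This is the Floyd-Warshall all-pairs shortest-path computation. For each intermediate vertex k = 0, 1, …, 2, update dist[i][j] ← min(dist[i][j], dist[i][k] + dist[k][j]). The final matrix gives, for each (i, j), the minimum total weight of any directed path from i to j (possibly empty when i = j).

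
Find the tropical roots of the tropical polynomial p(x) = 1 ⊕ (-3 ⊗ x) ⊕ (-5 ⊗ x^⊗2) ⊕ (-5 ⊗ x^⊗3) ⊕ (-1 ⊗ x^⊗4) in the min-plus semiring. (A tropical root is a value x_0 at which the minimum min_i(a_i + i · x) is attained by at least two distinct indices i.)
Roots: {-4, 0, 2, 4}

Each tropical root is a break point of the lower envelope of the lines y = a_i + i · x (there are 5 lines, with slopes 0, 1, ..., 4). Only the lines that attain the minimum somewhere contribute to roots; other lines are dominated. Here the surviving (envelope) indices are i = 4, i = 3, i = 2, i = 1, i = 0.
Intersections between consecutive envelope lines give the roots: for adjacent envelope indices i < j the intersection is x = (a_i − a_j) / (j − i). Reading off the sorted break points: {-4, 0, 2, 4}.
Verification: at each break x_0, at least two indices attain the minimum of min_i(a_i + i · x_0).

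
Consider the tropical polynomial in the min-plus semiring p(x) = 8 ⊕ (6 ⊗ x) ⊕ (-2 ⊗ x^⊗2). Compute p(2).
p(2) = 2

A tropical monomial a ⊗ x^⊗i evaluates to a + i · x. Evaluating each term at x = 2:
  Term 0 contributes 8 + 0 · 2 = 8
  Term 1 contributes 6 + 1 · 2 = 8
  Term 2 contributes -2 + 2 · 2 = 2
p(2) = ⊕ of these = min[8, 8, 2] = 2.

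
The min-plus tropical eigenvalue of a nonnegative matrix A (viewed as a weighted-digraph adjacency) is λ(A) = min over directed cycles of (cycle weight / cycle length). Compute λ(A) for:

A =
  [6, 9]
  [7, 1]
λ(A) = 1

Enumerate directed cycles and compute their means (weight / length). Sample:
  cycle 0 → 0: weight = 6, length = 1, mean = 6/1 ≈ 6.000
  cycle 1 → 1: weight = 1, length = 1, mean = 1/1 ≈ 1.000
  cycle 0 → 1 → 0: weight = 16, length = 2, mean = 16/2 ≈ 8.000
  cycle 1 → 0 → 1: weight = 16, length = 2, mean = 16/2 ≈ 8.000
Minimum mean = 1.000, attained e.g. along the cycle 1 → 1 with weight 1 and length 1. So λ(A) = 1/1 = 1.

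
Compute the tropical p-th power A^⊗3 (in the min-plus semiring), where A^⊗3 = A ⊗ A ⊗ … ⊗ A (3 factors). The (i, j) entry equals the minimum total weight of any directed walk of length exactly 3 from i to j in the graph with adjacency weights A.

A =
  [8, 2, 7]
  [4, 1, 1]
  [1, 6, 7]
A^⊗3 =
  [4, 4, 4]
  [3, 3, 3]
  [7, 4, 4]

Each entry (A^⊗3)_ij equals the minimum over all length-3 walks i = v_0 → v_1 → … → v_3 = j of Σ_t A[v_t][v_{t+1}]. For example, for (i, j) = (0, 2) we minimise over 9 possible intermediate vertex sequences; the minimum is 4, attained along the walk 0 → 1 → 1 → 2.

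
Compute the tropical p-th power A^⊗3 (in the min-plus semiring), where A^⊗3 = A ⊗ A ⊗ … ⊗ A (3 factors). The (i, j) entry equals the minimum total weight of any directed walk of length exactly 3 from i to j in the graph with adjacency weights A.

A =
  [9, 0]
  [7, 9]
A^⊗3 =
  [16, 7]
  [14, 16]

Each entry (A^⊗3)_ij equals the minimum over all length-3 walks i = v_0 → v_1 → … → v_3 = j of Σ_t A[v_t][v_{t+1}]. For example, for (i, j) = (0, 1) we minimise over 4 possible intermediate vertex sequences; the minimum is 7, attained along the walk 0 → 1 → 0 → 1.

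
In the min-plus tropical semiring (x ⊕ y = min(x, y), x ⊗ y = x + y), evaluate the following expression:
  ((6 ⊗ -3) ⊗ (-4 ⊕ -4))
((6 ⊗ -3) ⊗ (-4 ⊕ -4)) = -1

Expand innermost to outermost. Recall ⊕ takes the minimum of its arguments and ⊗ takes their sum. Working out the expression ((6 ⊗ -3) ⊗ (-4 ⊕ -4)) gives -1.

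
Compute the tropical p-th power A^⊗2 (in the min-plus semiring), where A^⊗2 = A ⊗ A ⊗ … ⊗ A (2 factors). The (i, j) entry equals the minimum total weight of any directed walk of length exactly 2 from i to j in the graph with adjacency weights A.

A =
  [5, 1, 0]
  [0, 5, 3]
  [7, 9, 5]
A^⊗2 =
  [1, 6, 4]
  [5, 1, 0]
  [9, 8, 7]

Each entry (A^⊗2)_ij equals the minimum over all length-2 walks i = v_0 → v_1 → … → v_2 = j of Σ_t A[v_t][v_{t+1}]. For example, for (i, j) = (0, 2) we minimise over 3 possible intermediate vertex sequences; the minimum is 4, attained along the walk 0 → 1 → 2.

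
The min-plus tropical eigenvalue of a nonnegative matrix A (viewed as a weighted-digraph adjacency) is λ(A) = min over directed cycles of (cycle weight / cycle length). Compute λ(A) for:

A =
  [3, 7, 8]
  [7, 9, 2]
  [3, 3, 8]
λ(A) = 5/2

Enumerate directed cycles and compute their means (weight / length). Sample:
  cycle 0 → 0: weight = 3, length = 1, mean = 3/1 ≈ 3.000
  cycle 1 → 1: weight = 9, length = 1, mean = 9/1 ≈ 9.000
  cycle 2 → 2: weight = 8, length = 1, mean = 8/1 ≈ 8.000
  cycle 0 → 1 → 0: weight = 14, length = 2, mean = 14/2 ≈ 7.000
  cycle 0 → 2 → 0: weight = 11, length = 2, mean = 11/2 ≈ 5.500
  cycle 1 → 0 → 1: weight = 14, length = 2, mean = 14/2 ≈ 7.000
Minimum mean = 2.500, attained e.g. along the cycle 1 → 2 → 1 with weight 5 and length 2. So λ(A) = 5/2 = 5/2.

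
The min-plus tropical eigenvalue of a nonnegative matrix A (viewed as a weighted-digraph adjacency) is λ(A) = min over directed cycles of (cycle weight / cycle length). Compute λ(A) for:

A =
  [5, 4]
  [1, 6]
λ(A) = 5/2

Enumerate directed cycles and compute their means (weight / length). Sample:
  cycle 0 → 0: weight = 5, length = 1, mean = 5/1 ≈ 5.000
  cycle 1 → 1: weight = 6, length = 1, mean = 6/1 ≈ 6.000
  cycle 0 → 1 → 0: weight = 5, length = 2, mean = 5/2 ≈ 2.500
  cycle 1 → 0 → 1: weight = 5, length = 2, mean = 5/2 ≈ 2.500
Minimum mean = 2.500, attained e.g. along the cycle 0 → 1 → 0 with weight 5 and length 2. So λ(A) = 5/2 = 5/2.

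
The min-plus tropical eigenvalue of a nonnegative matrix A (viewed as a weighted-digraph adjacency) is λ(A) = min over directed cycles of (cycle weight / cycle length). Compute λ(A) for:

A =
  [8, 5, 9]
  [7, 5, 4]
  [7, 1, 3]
λ(A) = 5/2

Enumerate directed cycles and compute their means (weight / length). Sample:
  cycle 0 → 0: weight = 8, length = 1, mean = 8/1 ≈ 8.000
  cycle 1 → 1: weight = 5, length = 1, mean = 5/1 ≈ 5.000
  cycle 2 → 2: weight = 3, length = 1, mean = 3/1 ≈ 3.000
  cycle 0 → 1 → 0: weight = 12, length = 2, mean = 12/2 ≈ 6.000
  cycle 0 → 2 → 0: weight = 16, length = 2, mean = 16/2 ≈ 8.000
  cycle 1 → 0 → 1: weight = 12, length = 2, mean = 12/2 ≈ 6.000
Minimum mean = 2.500, attained e.g. along the cycle 1 → 2 → 1 with weight 5 and length 2. So λ(A) = 5/2 = 5/2.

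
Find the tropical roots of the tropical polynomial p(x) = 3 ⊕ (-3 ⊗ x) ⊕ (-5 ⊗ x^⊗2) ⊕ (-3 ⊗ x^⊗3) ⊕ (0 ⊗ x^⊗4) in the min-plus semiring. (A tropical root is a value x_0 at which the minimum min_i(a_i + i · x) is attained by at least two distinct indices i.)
Roots: {-3, -2, 2, 6}

Each tropical root is a break point of the lower envelope of the lines y = a_i + i · x (there are 5 lines, with slopes 0, 1, ..., 4). Only the lines that attain the minimum somewhere contribute to roots; other lines are dominated. Here the surviving (envelope) indices are i = 4, i = 3, i = 2, i = 1, i = 0.
Intersections between consecutive envelope lines give the roots: for adjacent envelope indices i < j the intersection is x = (a_i − a_j) / (j − i). Reading off the sorted break points: {-3, -2, 2, 6}.
Verification: at each break x_0, at least two indices attain the minimum of min_i(a_i + i · x_0).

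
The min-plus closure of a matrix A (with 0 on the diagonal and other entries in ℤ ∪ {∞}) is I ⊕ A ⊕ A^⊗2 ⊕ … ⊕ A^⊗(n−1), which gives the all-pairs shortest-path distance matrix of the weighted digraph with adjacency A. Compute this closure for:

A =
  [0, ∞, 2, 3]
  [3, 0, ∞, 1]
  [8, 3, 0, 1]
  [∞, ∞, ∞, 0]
Closure =
  [0, 5, 2, 3]
  [3, 0, 5, 1]
  [6, 3, 0, 1]
  [∞, ∞, ∞, 0]

This is the Floyd-Warshall all-pairs shortest-path computation. For each intermediate vertex k = 0, 1, …, 3, update dist[i][j] ← min(dist[i][j], dist[i][k] + dist[k][j]). The final matrix gives, for each (i, j), the minimum total weight of any directed path from i to j (possibly empty when i = j).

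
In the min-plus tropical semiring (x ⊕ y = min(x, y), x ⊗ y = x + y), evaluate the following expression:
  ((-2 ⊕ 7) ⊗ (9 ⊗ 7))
((-2 ⊕ 7) ⊗ (9 ⊗ 7)) = 14

Expand innermost to outermost. Recall ⊕ takes the minimum of its arguments and ⊗ takes their sum. Working out the expression ((-2 ⊕ 7) ⊗ (9 ⊗ 7)) gives 14.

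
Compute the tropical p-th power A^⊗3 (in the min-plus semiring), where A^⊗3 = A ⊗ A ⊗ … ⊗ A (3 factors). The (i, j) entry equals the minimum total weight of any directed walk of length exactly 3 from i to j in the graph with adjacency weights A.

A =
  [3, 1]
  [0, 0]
A^⊗3 =
  [1, 1]
  [0, 0]

Each entry (A^⊗3)_ij equals the minimum over all length-3 walks i = v_0 → v_1 → … → v_3 = j of Σ_t A[v_t][v_{t+1}]. For example, for (i, j) = (0, 1) we minimise over 4 possible intermediate vertex sequences; the minimum is 1, attained along the walk 0 → 1 → 1 → 1.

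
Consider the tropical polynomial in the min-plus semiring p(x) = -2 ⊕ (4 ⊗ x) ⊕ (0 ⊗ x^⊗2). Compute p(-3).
p(-3) = -6

A tropical monomial a ⊗ x^⊗i evaluates to a + i · x. Evaluating each term at x = -3:
  Term 0 contributes -2 + 0 · -3 = -2
  Term 1 contributes 4 + 1 · -3 = 1
  Term 2 contributes 0 + 2 · -3 = -6
p(-3) = ⊕ of these = min[-2, 1, -6] = -6.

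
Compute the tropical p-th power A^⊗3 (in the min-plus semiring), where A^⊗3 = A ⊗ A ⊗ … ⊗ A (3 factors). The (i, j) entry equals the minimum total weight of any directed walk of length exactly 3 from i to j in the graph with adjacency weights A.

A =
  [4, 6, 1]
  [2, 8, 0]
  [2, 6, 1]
A^⊗3 =
  [4, 8, 3]
  [3, 7, 2]
  [4, 8, 3]

Each entry (A^⊗3)_ij equals the minimum over all length-3 walks i = v_0 → v_1 → … → v_3 = j of Σ_t A[v_t][v_{t+1}]. For example, for (i, j) = (0, 2) we minimise over 9 possible intermediate vertex sequences; the minimum is 3, attained along the walk 0 → 2 → 2 → 2.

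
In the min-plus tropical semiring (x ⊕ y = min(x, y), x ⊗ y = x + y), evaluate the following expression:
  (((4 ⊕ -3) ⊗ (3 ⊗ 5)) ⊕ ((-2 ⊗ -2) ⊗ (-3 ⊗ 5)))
(((4 ⊕ -3) ⊗ (3 ⊗ 5)) ⊕ ((-2 ⊗ -2) ⊗ (-3 ⊗ 5))) = -2

Expand innermost to outermost. Recall ⊕ takes the minimum of its arguments and ⊗ takes their sum. Working out the expression (((4 ⊕ -3) ⊗ (3 ⊗ 5)) ⊕ ((-2 ⊗ -2) ⊗ (-3 ⊗ 5))) gives -2.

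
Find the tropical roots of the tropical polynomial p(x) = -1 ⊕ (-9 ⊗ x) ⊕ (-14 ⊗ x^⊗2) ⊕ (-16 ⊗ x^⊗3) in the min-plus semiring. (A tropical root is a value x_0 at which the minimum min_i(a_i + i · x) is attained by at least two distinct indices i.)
Roots: {2, 5, 8}

Each tropical root is a break point of the lower envelope of the lines y = a_i + i · x (there are 4 lines, with slopes 0, 1, ..., 3). Only the lines that attain the minimum somewhere contribute to roots; other lines are dominated. Here the surviving (envelope) indices are i = 3, i = 2, i = 1, i = 0.
Intersections between consecutive envelope lines give the roots: for adjacent envelope indices i < j the intersection is x = (a_i − a_j) / (j − i). Reading off the sorted break points: {2, 5, 8}.
Verification: at each break x_0, at least two indices attain the minimum of min_i(a_i + i · x_0).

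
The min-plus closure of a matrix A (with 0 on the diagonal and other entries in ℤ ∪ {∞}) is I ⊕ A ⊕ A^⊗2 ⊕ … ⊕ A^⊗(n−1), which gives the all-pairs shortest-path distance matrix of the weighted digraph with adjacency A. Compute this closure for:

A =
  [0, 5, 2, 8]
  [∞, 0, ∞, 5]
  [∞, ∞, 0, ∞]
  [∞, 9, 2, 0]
Closure =
  [0, 5, 2, 8]
  [∞, 0, 7, 5]
  [∞, ∞, 0, ∞]
  [∞, 9, 2, 0]

This is the Floyd-Warshall all-pairs shortest-path computation. For each intermediate vertex k = 0, 1, …, 3, update dist[i][j] ← min(dist[i][j], dist[i][k] + dist[k][j]). The final matrix gives, for each (i, j), the minimum total weight of any directed path from i to j (possibly empty when i = j).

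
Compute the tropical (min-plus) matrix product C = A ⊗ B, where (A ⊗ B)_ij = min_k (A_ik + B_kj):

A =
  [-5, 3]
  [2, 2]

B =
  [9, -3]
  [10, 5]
A ⊗ B =
  [4, -8]
  [11, -1]

Apply the min-plus product entry-by-entry:
  C[0][0] = min over k of (A[0][0] + B[0][0] = -5 + 9 = 4, A[0][1] + B[1][0] = 3 + 10 = 13) = 4 (attained at k = 0)
  C[0][1] = min over k of (A[0][0] + B[0][1] = -5 + -3 = -8, A[0][1] + B[1][1] = 3 + 5 = 8) = -8 (attained at k = 0)
  C[1][0] = min over k of (A[1][0] + B[0][0] = 2 + 9 = 11, A[1][1] + B[1][0] = 2 + 10 = 12) = 11 (attained at k = 0)
  C[1][1] = min over k of (A[1][0] + B[0][1] = 2 + -3 = -1, A[1][1] + B[1][1] = 2 + 5 = 7) = -1 (attained at k = 0)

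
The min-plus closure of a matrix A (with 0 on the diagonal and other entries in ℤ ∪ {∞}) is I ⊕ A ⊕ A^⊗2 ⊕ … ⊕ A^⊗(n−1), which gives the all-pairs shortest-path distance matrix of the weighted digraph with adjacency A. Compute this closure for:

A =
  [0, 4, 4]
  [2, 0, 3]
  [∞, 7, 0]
Closure =
  [0, 4, 4]
  [2, 0, 3]
  [9, 7, 0]

This is the Floyd-Warshall all-pairs shortest-path computation. For each intermediate vertex k = 0, 1, …, 2, update dist[i][j] ← min(dist[i][j], dist[i][k] + dist[k][j]). The final matrix gives, for each (i, j), the minimum total weight of any directed path from i to j (possibly empty when i = j).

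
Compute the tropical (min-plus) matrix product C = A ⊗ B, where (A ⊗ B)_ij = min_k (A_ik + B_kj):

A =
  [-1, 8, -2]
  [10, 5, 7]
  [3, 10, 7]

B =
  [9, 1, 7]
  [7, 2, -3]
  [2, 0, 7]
A ⊗ B =
  [0, -2, 5]
  [9, 7, 2]
  [9, 4, 7]

Apply the min-plus product entry-by-entry:
  C[0][0] = min over k of (A[0][0] + B[0][0] = -1 + 9 = 8, A[0][1] + B[1][0] = 8 + 7 = 15, A[0][2] + B[2][0] = -2 + 2 = 0) = 0 (attained at k = 2)
  C[0][1] = min over k of (A[0][0] + B[0][1] = -1 + 1 = 0, A[0][1] + B[1][1] = 8 + 2 = 10, A[0][2] + B[2][1] = -2 + 0 = -2) = -2 (attained at k = 2)
  C[0][2] = min over k of (A[0][0] + B[0][2] = -1 + 7 = 6, A[0][1] + B[1][2] = 8 + -3 = 5, A[0][2] + B[2][2] = -2 + 7 = 5) = 5 (attained at k = 1)
  C[1][0] = min over k of (A[1][0] + B[0][0] = 10 + 9 = 19, A[1][1] + B[1][0] = 5 + 7 = 12, A[1][2] + B[2][0] = 7 + 2 = 9) = 9 (attained at k = 2)
  C[1][1] = min over k of (A[1][0] + B[0][1] = 10 + 1 = 11, A[1][1] + B[1][1] = 5 + 2 = 7, A[1][2] + B[2][1] = 7 + 0 = 7) = 7 (attained at k = 1)
  C[1][2] = min over k of (A[1][0] + B[0][2] = 10 + 7 = 17, A[1][1] + B[1][2] = 5 + -3 = 2, A[1][2] + B[2][2] = 7 + 7 = 14) = 2 (attained at k = 1)
  C[2][0] = min over k of (A[2][0] + B[0][0] = 3 + 9 = 12, A[2][1] + B[1][0] = 10 + 7 = 17, A[2][2] + B[2][0] = 7 + 2 = 9) = 9 (attained at k = 2)
  C[2][1] = min over k of (A[2][0] + B[0][1] = 3 + 1 = 4, A[2][1] + B[1][1] = 10 + 2 = 12, A[2][2] + B[2][1] = 7 + 0 = 7) = 4 (attained at k = 0)
  C[2][2] = min over k of (A[2][0] + B[0][2] = 3 + 7 = 10, A[2][1] + B[1][2] = 10 + -3 = 7, A[2][2] + B[2][2] = 7 + 7 = 14) = 7 (attained at k = 1)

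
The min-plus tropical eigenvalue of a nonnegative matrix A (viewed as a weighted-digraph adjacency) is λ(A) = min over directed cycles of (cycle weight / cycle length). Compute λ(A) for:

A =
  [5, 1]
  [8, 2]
λ(A) = 2

Enumerate directed cycles and compute their means (weight / length). Sample:
  cycle 0 → 0: weight = 5, length = 1, mean = 5/1 ≈ 5.000
  cycle 1 → 1: weight = 2, length = 1, mean = 2/1 ≈ 2.000
  cycle 0 → 1 → 0: weight = 9, length = 2, mean = 9/2 ≈ 4.500
  cycle 1 → 0 → 1: weight = 9, length = 2, mean = 9/2 ≈ 4.500
Minimum mean = 2.000, attained e.g. along the cycle 1 → 1 with weight 2 and length 1. So λ(A) = 2/1 = 2.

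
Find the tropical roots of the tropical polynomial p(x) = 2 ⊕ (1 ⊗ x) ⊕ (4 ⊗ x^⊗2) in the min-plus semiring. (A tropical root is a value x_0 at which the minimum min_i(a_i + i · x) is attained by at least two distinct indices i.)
Roots: {-3, 1}

Each tropical root is a break point of the lower envelope of the lines y = a_i + i · x (there are 3 lines, with slopes 0, 1, ..., 2). Only the lines that attain the minimum somewhere contribute to roots; other lines are dominated. Here the surviving (envelope) indices are i = 2, i = 1, i = 0.
Intersections between consecutive envelope lines give the roots: for adjacent envelope indices i < j the intersection is x = (a_i − a_j) / (j − i). Reading off the sorted break points: {-3, 1}.
Verification: at each break x_0, at least two indices attain the minimum of min_i(a_i + i · x_0).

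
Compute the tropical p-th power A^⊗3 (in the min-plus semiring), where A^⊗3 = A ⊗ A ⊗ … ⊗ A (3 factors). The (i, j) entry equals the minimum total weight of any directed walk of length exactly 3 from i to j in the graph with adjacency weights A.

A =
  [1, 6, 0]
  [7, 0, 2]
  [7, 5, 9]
A^⊗3 =
  [3, 5, 2]
  [7, 0, 2]
  [9, 5, 7]

Each entry (A^⊗3)_ij equals the minimum over all length-3 walks i = v_0 → v_1 → … → v_3 = j of Σ_t A[v_t][v_{t+1}]. For example, for (i, j) = (0, 2) we minimise over 9 possible intermediate vertex sequences; the minimum is 2, attained along the walk 0 → 0 → 0 → 2.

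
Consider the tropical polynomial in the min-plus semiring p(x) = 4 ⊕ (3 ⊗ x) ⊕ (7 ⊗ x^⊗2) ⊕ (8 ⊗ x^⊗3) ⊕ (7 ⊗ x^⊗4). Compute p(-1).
p(-1) = 2

A tropical monomial a ⊗ x^⊗i evaluates to a + i · x. Evaluating each term at x = -1:
  Term 0 contributes 4 + 0 · -1 = 4
  Term 1 contributes 3 + 1 · -1 = 2
  Term 2 contributes 7 + 2 · -1 = 5
  Term 3 contributes 8 + 3 · -1 = 5
  Term 4 contributes 7 + 4 · -1 = 3
p(-1) = ⊕ of these = min[4, 2, 5, 5, 3] = 2.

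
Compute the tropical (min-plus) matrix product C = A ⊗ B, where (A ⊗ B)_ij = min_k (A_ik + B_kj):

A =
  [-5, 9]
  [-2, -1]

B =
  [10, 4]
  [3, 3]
A ⊗ B =
  [5, -1]
  [2, 2]

Apply the min-plus product entry-by-entry:
  C[0][0] = min over k of (A[0][0] + B[0][0] = -5 + 10 = 5, A[0][1] + B[1][0] = 9 + 3 = 12) = 5 (attained at k = 0)
  C[0][1] = min over k of (A[0][0] + B[0][1] = -5 + 4 = -1, A[0][1] + B[1][1] = 9 + 3 = 12) = -1 (attained at k = 0)
  C[1][0] = min over k of (A[1][0] + B[0][0] = -2 + 10 = 8, A[1][1] + B[1][0] = -1 + 3 = 2) = 2 (attained at k = 1)
  C[1][1] = min over k of (A[1][0] + B[0][1] = -2 + 4 = 2, A[1][1] + B[1][1] = -1 + 3 = 2) = 2 (attained at k = 0)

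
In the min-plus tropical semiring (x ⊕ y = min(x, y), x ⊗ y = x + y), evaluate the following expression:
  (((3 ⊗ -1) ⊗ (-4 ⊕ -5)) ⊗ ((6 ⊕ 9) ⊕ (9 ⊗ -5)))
(((3 ⊗ -1) ⊗ (-4 ⊕ -5)) ⊗ ((6 ⊕ 9) ⊕ (9 ⊗ -5))) = 1

Expand innermost to outermost. Recall ⊕ takes the minimum of its arguments and ⊗ takes their sum. Working out the expression (((3 ⊗ -1) ⊗ (-4 ⊕ -5)) ⊗ ((6 ⊕ 9) ⊕ (9 ⊗ -5))) gives 1.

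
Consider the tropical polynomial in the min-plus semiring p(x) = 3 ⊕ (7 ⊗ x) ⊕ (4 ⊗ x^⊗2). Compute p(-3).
p(-3) = -2

A tropical monomial a ⊗ x^⊗i evaluates to a + i · x. Evaluating each term at x = -3:
  Term 0 contributes 3 + 0 · -3 = 3
  Term 1 contributes 7 + 1 · -3 = 4
  Term 2 contributes 4 + 2 · -3 = -2
p(-3) = ⊕ of these = min[3, 4, -2] = -2.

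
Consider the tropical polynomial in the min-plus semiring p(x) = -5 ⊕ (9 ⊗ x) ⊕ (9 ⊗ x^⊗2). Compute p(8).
p(8) = -5

A tropical monomial a ⊗ x^⊗i evaluates to a + i · x. Evaluating each term at x = 8:
  Term 0 contributes -5 + 0 · 8 = -5
  Term 1 contributes 9 + 1 · 8 = 17
  Term 2 contributes 9 + 2 · 8 = 25
p(8) = ⊕ of these = min[-5, 17, 25] = -5.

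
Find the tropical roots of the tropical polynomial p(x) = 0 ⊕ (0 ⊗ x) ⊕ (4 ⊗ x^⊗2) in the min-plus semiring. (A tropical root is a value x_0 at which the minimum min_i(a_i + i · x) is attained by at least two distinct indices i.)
Roots: {-4, 0}

Each tropical root is a break point of the lower envelope of the lines y = a_i + i · x (there are 3 lines, with slopes 0, 1, ..., 2). Only the lines that attain the minimum somewhere contribute to roots; other lines are dominated. Here the surviving (envelope) indices are i = 2, i = 1, i = 0.
Intersections between consecutive envelope lines give the roots: for adjacent envelope indices i < j the intersection is x = (a_i − a_j) / (j − i). Reading off the sorted break points: {-4, 0}.
Verification: at each break x_0, at least two indices attain the minimum of min_i(a_i + i · x_0).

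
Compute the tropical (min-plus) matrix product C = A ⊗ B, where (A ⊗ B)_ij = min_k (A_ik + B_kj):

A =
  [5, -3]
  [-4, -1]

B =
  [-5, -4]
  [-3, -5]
A ⊗ B =
  [-6, -8]
  [-9, -8]

Apply the min-plus product entry-by-entry:
  C[0][0] = min over k of (A[0][0] + B[0][0] = 5 + -5 = 0, A[0][1] + B[1][0] = -3 + -3 = -6) = -6 (attained at k = 1)
  C[0][1] = min over k of (A[0][0] + B[0][1] = 5 + -4 = 1, A[0][1] + B[1][1] = -3 + -5 = -8) = -8 (attained at k = 1)
  C[1][0] = min over k of (A[1][0] + B[0][0] = -4 + -5 = -9, A[1][1] + B[1][0] = -1 + -3 = -4) = -9 (attained at k = 0)
  C[1][1] = min over k of (A[1][0] + B[0][1] = -4 + -4 = -8, A[1][1] + B[1][1] = -1 + -5 = -6) = -8 (attained at k = 0)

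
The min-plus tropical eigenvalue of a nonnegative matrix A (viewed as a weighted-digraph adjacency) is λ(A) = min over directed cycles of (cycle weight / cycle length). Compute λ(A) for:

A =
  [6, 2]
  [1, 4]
λ(A) = 3/2

Enumerate directed cycles and compute their means (weight / length). Sample:
  cycle 0 → 0: weight = 6, length = 1, mean = 6/1 ≈ 6.000
  cycle 1 → 1: weight = 4, length = 1, mean = 4/1 ≈ 4.000
  cycle 0 → 1 → 0: weight = 3, length = 2, mean = 3/2 ≈ 1.500
  cycle 1 → 0 → 1: weight = 3, length = 2, mean = 3/2 ≈ 1.500
Minimum mean = 1.500, attained e.g. along the cycle 0 → 1 → 0 with weight 3 and length 2. So λ(A) = 3/2 = 3/2.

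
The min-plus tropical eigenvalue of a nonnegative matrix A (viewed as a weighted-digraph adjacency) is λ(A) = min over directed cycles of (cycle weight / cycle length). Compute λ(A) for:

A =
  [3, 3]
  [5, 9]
λ(A) = 3

Enumerate directed cycles and compute their means (weight / length). Sample:
  cycle 0 → 0: weight = 3, length = 1, mean = 3/1 ≈ 3.000
  cycle 1 → 1: weight = 9, length = 1, mean = 9/1 ≈ 9.000
  cycle 0 → 1 → 0: weight = 8, length = 2, mean = 8/2 ≈ 4.000
  cycle 1 → 0 → 1: weight = 8, length = 2, mean = 8/2 ≈ 4.000
Minimum mean = 3.000, attained e.g. along the cycle 0 → 0 with weight 3 and length 1. So λ(A) = 3/1 = 3.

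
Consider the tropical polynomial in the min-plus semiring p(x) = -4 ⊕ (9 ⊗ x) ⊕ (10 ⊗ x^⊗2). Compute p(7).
p(7) = -4

A tropical monomial a ⊗ x^⊗i evaluates to a + i · x. Evaluating each term at x = 7:
  Term 0 contributes -4 + 0 · 7 = -4
  Term 1 contributes 9 + 1 · 7 = 16
  Term 2 contributes 10 + 2 · 7 = 24
p(7) = ⊕ of these = min[-4, 16, 24] = -4.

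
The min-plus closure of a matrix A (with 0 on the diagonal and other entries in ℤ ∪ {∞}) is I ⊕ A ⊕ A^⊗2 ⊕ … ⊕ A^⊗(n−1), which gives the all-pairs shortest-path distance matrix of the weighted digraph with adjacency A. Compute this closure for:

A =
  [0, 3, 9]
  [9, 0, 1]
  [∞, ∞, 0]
Closure =
  [0, 3, 4]
  [9, 0, 1]
  [∞, ∞, 0]

This is the Floyd-Warshall all-pairs shortest-path computation. For each intermediate vertex k = 0, 1, …, 2, update dist[i][j] ← min(dist[i][j], dist[i][k] + dist[k][j]). The final matrix gives, for each (i, j), the minimum total weight of any directed path from i to j (possibly empty when i = j).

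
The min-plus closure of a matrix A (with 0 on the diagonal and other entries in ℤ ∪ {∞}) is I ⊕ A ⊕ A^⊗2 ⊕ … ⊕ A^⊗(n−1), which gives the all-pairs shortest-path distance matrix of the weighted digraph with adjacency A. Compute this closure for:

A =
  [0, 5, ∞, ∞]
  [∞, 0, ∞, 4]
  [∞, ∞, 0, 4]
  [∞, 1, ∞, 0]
Closure =
  [0, 5, ∞, 9]
  [∞, 0, ∞, 4]
  [∞, 5, 0, 4]
  [∞, 1, ∞, 0]

This is the Floyd-Warshall all-pairs shortest-path computation. For each intermediate vertex k = 0, 1, …, 3, update dist[i][j] ← min(dist[i][j], dist[i][k] + dist[k][j]). The final matrix gives, for each (i, j), the minimum total weight of any directed path from i to j (possibly empty when i = j).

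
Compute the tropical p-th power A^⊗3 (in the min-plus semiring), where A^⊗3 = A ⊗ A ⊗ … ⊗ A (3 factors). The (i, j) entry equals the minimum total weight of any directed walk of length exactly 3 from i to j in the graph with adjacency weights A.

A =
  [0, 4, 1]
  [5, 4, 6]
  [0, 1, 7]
A^⊗3 =
  [0, 2, 1]
  [5, 7, 6]
  [0, 2, 1]

Each entry (A^⊗3)_ij equals the minimum over all length-3 walks i = v_0 → v_1 → … → v_3 = j of Σ_t A[v_t][v_{t+1}]. For example, for (i, j) = (0, 2) we minimise over 9 possible intermediate vertex sequences; the minimum is 1, attained along the walk 0 → 0 → 0 → 2.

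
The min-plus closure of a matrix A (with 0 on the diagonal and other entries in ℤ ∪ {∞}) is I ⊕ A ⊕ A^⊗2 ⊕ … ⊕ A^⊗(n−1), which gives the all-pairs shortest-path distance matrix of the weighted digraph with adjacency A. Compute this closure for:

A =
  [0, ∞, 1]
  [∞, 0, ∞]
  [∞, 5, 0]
Closure =
  [0, 6, 1]
  [∞, 0, ∞]
  [∞, 5, 0]

This is the Floyd-Warshall all-pairs shortest-path computation. For each intermediate vertex k = 0, 1, …, 2, update dist[i][j] ← min(dist[i][j], dist[i][k] + dist[k][j]). The final matrix gives, for each (i, j), the minimum total weight of any directed path from i to j (possibly empty when i = j).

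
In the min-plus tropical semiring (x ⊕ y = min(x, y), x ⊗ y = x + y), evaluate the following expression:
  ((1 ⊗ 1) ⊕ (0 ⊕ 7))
((1 ⊗ 1) ⊕ (0 ⊕ 7)) = 0

Expand innermost to outermost. Recall ⊕ takes the minimum of its arguments and ⊗ takes their sum. Working out the expression ((1 ⊗ 1) ⊕ (0 ⊕ 7)) gives 0.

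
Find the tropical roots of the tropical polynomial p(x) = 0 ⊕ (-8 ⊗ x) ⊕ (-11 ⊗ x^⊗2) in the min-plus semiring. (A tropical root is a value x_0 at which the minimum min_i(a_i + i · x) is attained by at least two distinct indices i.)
Roots: {3, 8}

Each tropical root is a break point of the lower envelope of the lines y = a_i + i · x (there are 3 lines, with slopes 0, 1, ..., 2). Only the lines that attain the minimum somewhere contribute to roots; other lines are dominated. Here the surviving (envelope) indices are i = 2, i = 1, i = 0.
Intersections between consecutive envelope lines give the roots: for adjacent envelope indices i < j the intersection is x = (a_i − a_j) / (j − i). Reading off the sorted break points: {3, 8}.
Verification: at each break x_0, at least two indices attain the minimum of min_i(a_i + i · x_0).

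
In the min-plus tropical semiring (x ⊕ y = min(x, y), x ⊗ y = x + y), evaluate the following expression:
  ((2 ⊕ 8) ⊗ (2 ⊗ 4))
((2 ⊕ 8) ⊗ (2 ⊗ 4)) = 8

Expand innermost to outermost. Recall ⊕ takes the minimum of its arguments and ⊗ takes their sum. Working out the expression ((2 ⊕ 8) ⊗ (2 ⊗ 4)) gives 8.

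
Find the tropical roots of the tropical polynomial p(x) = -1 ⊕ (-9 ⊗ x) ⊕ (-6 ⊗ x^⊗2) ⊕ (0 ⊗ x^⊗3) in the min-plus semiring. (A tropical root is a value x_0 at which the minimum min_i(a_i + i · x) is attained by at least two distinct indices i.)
Roots: {-6, -3, 8}

Each tropical root is a break point of the lower envelope of the lines y = a_i + i · x (there are 4 lines, with slopes 0, 1, ..., 3). Only the lines that attain the minimum somewhere contribute to roots; other lines are dominated. Here the surviving (envelope) indices are i = 3, i = 2, i = 1, i = 0.
Intersections between consecutive envelope lines give the roots: for adjacent envelope indices i < j the intersection is x = (a_i − a_j) / (j − i). Reading off the sorted break points: {-6, -3, 8}.
Verification: at each break x_0, at least two indices attain the minimum of min_i(a_i + i · x_0).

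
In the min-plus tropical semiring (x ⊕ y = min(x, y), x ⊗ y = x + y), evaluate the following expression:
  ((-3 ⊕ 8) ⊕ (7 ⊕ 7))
((-3 ⊕ 8) ⊕ (7 ⊕ 7)) = -3

Expand innermost to outermost. Recall ⊕ takes the minimum of its arguments and ⊗ takes their sum. Working out the expression ((-3 ⊕ 8) ⊕ (7 ⊕ 7)) gives -3.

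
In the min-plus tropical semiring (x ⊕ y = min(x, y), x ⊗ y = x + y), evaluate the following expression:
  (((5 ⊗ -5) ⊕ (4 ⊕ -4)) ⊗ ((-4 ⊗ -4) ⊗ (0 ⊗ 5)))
(((5 ⊗ -5) ⊕ (4 ⊕ -4)) ⊗ ((-4 ⊗ -4) ⊗ (0 ⊗ 5))) = -7

Expand innermost to outermost. Recall ⊕ takes the minimum of its arguments and ⊗ takes their sum. Working out the expression (((5 ⊗ -5) ⊕ (4 ⊕ -4)) ⊗ ((-4 ⊗ -4) ⊗ (0 ⊗ 5))) gives -7.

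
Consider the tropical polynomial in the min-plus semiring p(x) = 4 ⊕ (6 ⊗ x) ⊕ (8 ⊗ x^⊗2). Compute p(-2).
p(-2) = 4

A tropical monomial a ⊗ x^⊗i evaluates to a + i · x. Evaluating each term at x = -2:
  Term 0 contributes 4 + 0 · -2 = 4
  Term 1 contributes 6 + 1 · -2 = 4
  Term 2 contributes 8 + 2 · -2 = 4
p(-2) = ⊕ of these = min[4, 4, 4] = 4.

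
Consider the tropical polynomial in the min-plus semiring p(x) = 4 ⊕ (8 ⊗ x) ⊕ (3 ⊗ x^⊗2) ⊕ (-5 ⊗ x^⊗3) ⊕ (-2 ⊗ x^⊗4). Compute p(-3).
p(-3) = -14

A tropical monomial a ⊗ x^⊗i evaluates to a + i · x. Evaluating each term at x = -3:
  Term 0 contributes 4 + 0 · -3 = 4
  Term 1 contributes 8 + 1 · -3 = 5
  Term 2 contributes 3 + 2 · -3 = -3
  Term 3 contributes -5 + 3 · -3 = -14
  Term 4 contributes -2 + 4 · -3 = -14
p(-3) = ⊕ of these = min[4, 5, -3, -14, -14] = -14.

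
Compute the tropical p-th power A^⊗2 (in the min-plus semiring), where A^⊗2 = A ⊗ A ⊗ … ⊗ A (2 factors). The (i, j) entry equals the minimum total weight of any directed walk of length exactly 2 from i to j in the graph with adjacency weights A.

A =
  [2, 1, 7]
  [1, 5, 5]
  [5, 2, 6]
A^⊗2 =
  [2, 3, 6]
  [3, 2, 8]
  [3, 6, 7]

Each entry (A^⊗2)_ij equals the minimum over all length-2 walks i = v_0 → v_1 → … → v_2 = j of Σ_t A[v_t][v_{t+1}]. For example, for (i, j) = (0, 2) we minimise over 3 possible intermediate vertex sequences; the minimum is 6, attained along the walk 0 → 1 → 2.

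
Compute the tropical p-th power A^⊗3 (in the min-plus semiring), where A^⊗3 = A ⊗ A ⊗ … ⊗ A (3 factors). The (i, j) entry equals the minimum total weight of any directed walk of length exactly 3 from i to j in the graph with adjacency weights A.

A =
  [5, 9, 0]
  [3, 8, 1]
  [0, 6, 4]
A^⊗3 =
  [4, 9, 0]
  [3, 9, 1]
  [0, 6, 4]

Each entry (A^⊗3)_ij equals the minimum over all length-3 walks i = v_0 → v_1 → … → v_3 = j of Σ_t A[v_t][v_{t+1}]. For example, for (i, j) = (0, 2) we minimise over 9 possible intermediate vertex sequences; the minimum is 0, attained along the walk 0 → 2 → 0 → 2.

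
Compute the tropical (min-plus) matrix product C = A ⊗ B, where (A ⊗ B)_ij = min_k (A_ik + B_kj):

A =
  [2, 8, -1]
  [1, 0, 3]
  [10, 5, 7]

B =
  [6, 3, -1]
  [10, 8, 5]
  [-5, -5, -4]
A ⊗ B =
  [-6, -6, -5]
  [-2, -2, -1]
  [2, 2, 3]

Apply the min-plus product entry-by-entry:
  C[0][0] = min over k of (A[0][0] + B[0][0] = 2 + 6 = 8, A[0][1] + B[1][0] = 8 + 10 = 18, A[0][2] + B[2][0] = -1 + -5 = -6) = -6 (attained at k = 2)
  C[0][1] = min over k of (A[0][0] + B[0][1] = 2 + 3 = 5, A[0][1] + B[1][1] = 8 + 8 = 16, A[0][2] + B[2][1] = -1 + -5 = -6) = -6 (attained at k = 2)
  C[0][2] = min over k of (A[0][0] + B[0][2] = 2 + -1 = 1, A[0][1] + B[1][2] = 8 + 5 = 13, A[0][2] + B[2][2] = -1 + -4 = -5) = -5 (attained at k = 2)
  C[1][0] = min over k of (A[1][0] + B[0][0] = 1 + 6 = 7, A[1][1] + B[1][0] = 0 + 10 = 10, A[1][2] + B[2][0] = 3 + -5 = -2) = -2 (attained at k = 2)
  C[1][1] = min over k of (A[1][0] + B[0][1] = 1 + 3 = 4, A[1][1] + B[1][1] = 0 + 8 = 8, A[1][2] + B[2][1] = 3 + -5 = -2) = -2 (attained at k = 2)
  C[1][2] = min over k of (A[1][0] + B[0][2] = 1 + -1 = 0, A[1][1] + B[1][2] = 0 + 5 = 5, A[1][2] + B[2][2] = 3 + -4 = -1) = -1 (attained at k = 2)
  C[2][0] = min over k of (A[2][0] + B[0][0] = 10 + 6 = 16, A[2][1] + B[1][0] = 5 + 10 = 15, A[2][2] + B[2][0] = 7 + -5 = 2) = 2 (attained at k = 2)
  C[2][1] = min over k of (A[2][0] + B[0][1] = 10 + 3 = 13, A[2][1] + B[1][1] = 5 + 8 = 13, A[2][2] + B[2][1] = 7 + -5 = 2) = 2 (attained at k = 2)
  C[2][2] = min over k of (A[2][0] + B[0][2] = 10 + -1 = 9, A[2][1] + B[1][2] = 5 + 5 = 10, A[2][2] + B[2][2] = 7 + -4 = 3) = 3 (attained at k = 2)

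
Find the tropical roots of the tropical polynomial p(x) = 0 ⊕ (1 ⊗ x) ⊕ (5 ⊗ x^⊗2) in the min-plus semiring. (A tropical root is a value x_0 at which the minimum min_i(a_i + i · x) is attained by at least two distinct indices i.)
Roots: {-4, -1}

Each tropical root is a break point of the lower envelope of the lines y = a_i + i · x (there are 3 lines, with slopes 0, 1, ..., 2). Only the lines that attain the minimum somewhere contribute to roots; other lines are dominated. Here the surviving (envelope) indices are i = 2, i = 1, i = 0.
Intersections between consecutive envelope lines give the roots: for adjacent envelope indices i < j the intersection is x = (a_i − a_j) / (j − i). Reading off the sorted break points: {-4, -1}.
Verification: at each break x_0, at least two indices attain the minimum of min_i(a_i + i · x_0).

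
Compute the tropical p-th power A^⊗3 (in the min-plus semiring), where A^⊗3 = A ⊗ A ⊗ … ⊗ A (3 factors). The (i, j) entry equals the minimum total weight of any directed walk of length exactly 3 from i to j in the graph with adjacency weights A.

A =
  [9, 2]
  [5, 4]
A^⊗3 =
  [11, 9]
  [12, 11]

Each entry (A^⊗3)_ij equals the minimum over all length-3 walks i = v_0 → v_1 → … → v_3 = j of Σ_t A[v_t][v_{t+1}]. For example, for (i, j) = (0, 1) we minimise over 4 possible intermediate vertex sequences; the minimum is 9, attained along the walk 0 → 1 → 0 → 1.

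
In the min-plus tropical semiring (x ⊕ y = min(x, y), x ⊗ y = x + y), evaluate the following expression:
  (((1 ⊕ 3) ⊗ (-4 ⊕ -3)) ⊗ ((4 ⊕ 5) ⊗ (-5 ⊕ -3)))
(((1 ⊕ 3) ⊗ (-4 ⊕ -3)) ⊗ ((4 ⊕ 5) ⊗ (-5 ⊕ -3))) = -4

Expand innermost to outermost. Recall ⊕ takes the minimum of its arguments and ⊗ takes their sum. Working out the expression (((1 ⊕ 3) ⊗ (-4 ⊕ -3)) ⊗ ((4 ⊕ 5) ⊗ (-5 ⊕ -3))) gives -4.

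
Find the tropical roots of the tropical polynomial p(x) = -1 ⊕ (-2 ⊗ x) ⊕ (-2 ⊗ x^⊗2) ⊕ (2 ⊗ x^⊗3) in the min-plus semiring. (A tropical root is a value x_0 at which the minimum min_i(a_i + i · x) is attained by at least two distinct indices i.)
Roots: {-4, 0, 1}

Each tropical root is a break point of the lower envelope of the lines y = a_i + i · x (there are 4 lines, with slopes 0, 1, ..., 3). Only the lines that attain the minimum somewhere contribute to roots; other lines are dominated. Here the surviving (envelope) indices are i = 3, i = 2, i = 1, i = 0.
Intersections between consecutive envelope lines give the roots: for adjacent envelope indices i < j the intersection is x = (a_i − a_j) / (j − i). Reading off the sorted break points: {-4, 0, 1}.
Verification: at each break x_0, at least two indices attain the minimum of min_i(a_i + i · x_0).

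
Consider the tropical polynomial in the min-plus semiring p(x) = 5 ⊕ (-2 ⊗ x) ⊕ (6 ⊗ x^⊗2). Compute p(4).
p(4) = 2

A tropical monomial a ⊗ x^⊗i evaluates to a + i · x. Evaluating each term at x = 4:
  Term 0 contributes 5 + 0 · 4 = 5
  Term 1 contributes -2 + 1 · 4 = 2
  Term 2 contributes 6 + 2 · 4 = 14
p(4) = ⊕ of these = min[5, 2, 14] = 2.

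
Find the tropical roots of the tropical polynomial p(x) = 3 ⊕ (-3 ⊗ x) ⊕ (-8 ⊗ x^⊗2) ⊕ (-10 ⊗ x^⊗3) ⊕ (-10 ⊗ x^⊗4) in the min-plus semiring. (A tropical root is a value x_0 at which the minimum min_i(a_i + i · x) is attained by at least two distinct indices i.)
Roots: {0, 2, 5, 6}

Each tropical root is a break point of the lower envelope of the lines y = a_i + i · x (there are 5 lines, with slopes 0, 1, ..., 4). Only the lines that attain the minimum somewhere contribute to roots; other lines are dominated. Here the surviving (envelope) indices are i = 4, i = 3, i = 2, i = 1, i = 0.
Intersections between consecutive envelope lines give the roots: for adjacent envelope indices i < j the intersection is x = (a_i − a_j) / (j − i). Reading off the sorted break points: {0, 2, 5, 6}.
Verification: at each break x_0, at least two indices attain the minimum of min_i(a_i + i · x_0).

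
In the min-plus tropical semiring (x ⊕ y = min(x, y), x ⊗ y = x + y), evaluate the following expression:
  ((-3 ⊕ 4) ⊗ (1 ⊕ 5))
((-3 ⊕ 4) ⊗ (1 ⊕ 5)) = -2

Expand innermost to outermost. Recall ⊕ takes the minimum of its arguments and ⊗ takes their sum. Working out the expression ((-3 ⊕ 4) ⊗ (1 ⊕ 5)) gives -2.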